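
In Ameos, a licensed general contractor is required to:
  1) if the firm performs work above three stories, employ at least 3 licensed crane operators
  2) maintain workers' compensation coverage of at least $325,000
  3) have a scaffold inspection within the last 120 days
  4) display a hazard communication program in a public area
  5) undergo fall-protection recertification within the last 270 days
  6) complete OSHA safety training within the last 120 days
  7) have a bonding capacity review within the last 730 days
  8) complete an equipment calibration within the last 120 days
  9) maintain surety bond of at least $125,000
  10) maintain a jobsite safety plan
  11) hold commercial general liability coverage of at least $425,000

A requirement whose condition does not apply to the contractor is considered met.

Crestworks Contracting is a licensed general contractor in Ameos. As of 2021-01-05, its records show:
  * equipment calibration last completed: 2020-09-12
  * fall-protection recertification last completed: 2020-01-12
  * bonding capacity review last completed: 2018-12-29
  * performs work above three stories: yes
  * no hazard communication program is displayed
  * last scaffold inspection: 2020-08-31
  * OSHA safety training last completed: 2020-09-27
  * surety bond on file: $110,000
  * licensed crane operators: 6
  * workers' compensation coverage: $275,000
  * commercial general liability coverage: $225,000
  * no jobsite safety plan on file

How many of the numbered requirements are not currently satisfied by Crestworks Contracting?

1. condition 'performs work above three stories' holds; licensed crane operators 6 ≥ 3 → met
2. workers' compensation coverage $275,000 < $325,000 → not met
3. scaffold inspection 127 days ago vs limit 120 → not met
4. hazard communication program absent → not met
5. fall-protection recertification 359 days ago vs limit 270 → not met
6. OSHA safety training 100 days ago vs limit 120 → met
7. bonding capacity review 738 days ago vs limit 730 → not met
8. equipment calibration 115 days ago vs limit 120 → met
9. surety bond $110,000 < $125,000 → not met
10. jobsite safety plan absent → not met
11. commercial general liability coverage $225,000 < $425,000 → not met
Not met: 8 of 11

8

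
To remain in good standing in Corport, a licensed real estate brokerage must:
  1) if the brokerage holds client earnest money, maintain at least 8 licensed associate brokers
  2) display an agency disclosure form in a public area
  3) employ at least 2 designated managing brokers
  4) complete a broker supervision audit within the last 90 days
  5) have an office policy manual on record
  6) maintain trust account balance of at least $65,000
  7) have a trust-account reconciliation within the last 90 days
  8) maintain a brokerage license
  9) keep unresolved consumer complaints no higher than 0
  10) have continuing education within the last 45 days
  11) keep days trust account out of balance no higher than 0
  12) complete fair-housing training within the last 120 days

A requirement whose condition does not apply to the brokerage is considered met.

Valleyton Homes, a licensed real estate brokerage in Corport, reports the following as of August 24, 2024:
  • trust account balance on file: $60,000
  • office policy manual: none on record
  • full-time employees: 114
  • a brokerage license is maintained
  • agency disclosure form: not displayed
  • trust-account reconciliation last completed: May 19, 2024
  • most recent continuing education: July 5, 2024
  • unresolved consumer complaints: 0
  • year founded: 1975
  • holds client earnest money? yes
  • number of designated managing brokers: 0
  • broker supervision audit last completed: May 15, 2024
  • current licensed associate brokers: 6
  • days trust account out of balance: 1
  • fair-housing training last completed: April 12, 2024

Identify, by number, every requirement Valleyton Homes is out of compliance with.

1, 2, 3, 4, 5, 6, 7, 10, 11, 12

1. condition 'holds client earnest money' holds; licensed associate brokers 6 < 8 → not met
2. agency disclosure form absent → not met
3. designated managing brokers 0 < 2 → not met
4. broker supervision audit 101 days ago vs limit 90 → not met
5. office policy manual absent → not met
6. trust account balance $60,000 < $65,000 → not met
7. trust-account reconciliation 97 days ago vs limit 90 → not met
8. brokerage license present → met
9. unresolved consumer complaints 0 ≤ 0 → met
10. continuing education 50 days ago vs limit 45 → not met
11. days trust account out of balance 1 > 0 → not met
12. fair-housing training 134 days ago vs limit 120 → not met
Not met: 1, 2, 3, 4, 5, 6, 7, 10, 11, 12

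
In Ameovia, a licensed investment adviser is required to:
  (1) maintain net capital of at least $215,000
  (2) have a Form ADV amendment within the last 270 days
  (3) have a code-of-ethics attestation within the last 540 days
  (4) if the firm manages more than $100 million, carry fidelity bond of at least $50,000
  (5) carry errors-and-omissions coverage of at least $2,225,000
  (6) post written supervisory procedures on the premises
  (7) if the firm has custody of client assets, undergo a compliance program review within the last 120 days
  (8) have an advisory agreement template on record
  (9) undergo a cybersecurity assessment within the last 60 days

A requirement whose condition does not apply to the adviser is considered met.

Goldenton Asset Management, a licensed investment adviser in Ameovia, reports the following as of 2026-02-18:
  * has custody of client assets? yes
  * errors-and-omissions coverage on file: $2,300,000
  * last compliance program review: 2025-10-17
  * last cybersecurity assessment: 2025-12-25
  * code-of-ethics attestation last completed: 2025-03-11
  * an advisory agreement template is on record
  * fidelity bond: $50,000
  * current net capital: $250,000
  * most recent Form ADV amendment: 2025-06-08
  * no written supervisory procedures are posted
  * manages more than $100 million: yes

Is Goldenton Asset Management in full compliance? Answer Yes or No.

1. net capital $250,000 ≥ $215,000 → met
2. Form ADV amendment 255 days ago vs limit 270 → met
3. code-of-ethics attestation 344 days ago vs limit 540 → met
4. condition 'manages more than $100 million' holds; fidelity bond $50,000 ≥ $50,000 → met
5. errors-and-omissions coverage $2,300,000 ≥ $2,225,000 → met
6. written supervisory procedures absent → not met
7. condition 'has custody of client assets' holds; compliance program review 124 days ago vs limit 120 → not met
8. advisory agreement template present → met
9. cybersecurity assessment 55 days ago vs limit 60 → met
Not met: 6, 7

No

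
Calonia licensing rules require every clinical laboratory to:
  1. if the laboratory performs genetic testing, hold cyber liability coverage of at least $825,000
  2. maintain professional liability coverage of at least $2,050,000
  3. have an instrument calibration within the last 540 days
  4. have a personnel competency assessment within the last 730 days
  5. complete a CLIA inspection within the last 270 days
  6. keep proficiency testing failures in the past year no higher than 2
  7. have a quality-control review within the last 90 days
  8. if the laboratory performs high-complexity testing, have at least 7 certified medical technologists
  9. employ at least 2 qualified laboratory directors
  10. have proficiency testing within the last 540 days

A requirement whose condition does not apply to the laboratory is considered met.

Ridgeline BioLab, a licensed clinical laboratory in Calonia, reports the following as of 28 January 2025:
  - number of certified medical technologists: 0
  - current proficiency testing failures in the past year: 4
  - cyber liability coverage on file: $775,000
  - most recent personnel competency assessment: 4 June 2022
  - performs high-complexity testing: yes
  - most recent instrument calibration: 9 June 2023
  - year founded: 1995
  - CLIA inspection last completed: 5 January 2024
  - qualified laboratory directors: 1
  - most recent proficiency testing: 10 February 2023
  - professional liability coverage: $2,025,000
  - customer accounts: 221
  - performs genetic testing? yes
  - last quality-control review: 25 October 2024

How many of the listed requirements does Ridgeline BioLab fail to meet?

10

1. condition 'performs genetic testing' holds; cyber liability coverage $775,000 < $825,000 → not met
2. professional liability coverage $2,025,000 < $2,050,000 → not met
3. instrument calibration 599 days ago vs limit 540 → not met
4. personnel competency assessment 969 days ago vs limit 730 → not met
5. CLIA inspection 389 days ago vs limit 270 → not met
6. proficiency testing failures in the past year 4 > 2 → not met
7. quality-control review 95 days ago vs limit 90 → not met
8. condition 'performs high-complexity testing' holds; certified medical technologists 0 < 7 → not met
9. qualified laboratory directors 1 < 2 → not met
10. proficiency testing 718 days ago vs limit 540 → not met
Not met: 10 of 10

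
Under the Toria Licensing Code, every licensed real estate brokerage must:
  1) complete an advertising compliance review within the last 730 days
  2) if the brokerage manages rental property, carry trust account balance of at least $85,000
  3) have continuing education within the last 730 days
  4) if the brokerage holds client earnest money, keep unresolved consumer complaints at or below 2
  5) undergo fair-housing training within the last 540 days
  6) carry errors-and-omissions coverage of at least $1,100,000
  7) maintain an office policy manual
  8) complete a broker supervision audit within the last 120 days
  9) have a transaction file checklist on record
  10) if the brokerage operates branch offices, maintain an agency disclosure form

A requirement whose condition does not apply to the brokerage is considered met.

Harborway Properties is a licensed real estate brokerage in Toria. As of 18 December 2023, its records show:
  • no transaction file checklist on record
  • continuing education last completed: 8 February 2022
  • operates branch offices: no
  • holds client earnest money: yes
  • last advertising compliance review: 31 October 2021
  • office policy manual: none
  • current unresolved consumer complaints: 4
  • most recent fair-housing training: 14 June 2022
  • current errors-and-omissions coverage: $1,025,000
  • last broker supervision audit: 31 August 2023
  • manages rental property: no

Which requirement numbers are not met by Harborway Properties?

1. advertising compliance review 778 days ago vs limit 730 → not met
2. condition 'manages rental property' does not hold → requirement n/a → met
3. continuing education 678 days ago vs limit 730 → met
4. condition 'holds client earnest money' holds; unresolved consumer complaints 4 > 2 → not met
5. fair-housing training 552 days ago vs limit 540 → not met
6. errors-and-omissions coverage $1,025,000 < $1,100,000 → not met
7. office policy manual absent → not met
8. broker supervision audit 109 days ago vs limit 120 → met
9. transaction file checklist absent → not met
10. condition 'operates branch offices' does not hold → requirement n/a → met
Not met: 1, 4, 5, 6, 7, 9

1, 4, 5, 6, 7, 9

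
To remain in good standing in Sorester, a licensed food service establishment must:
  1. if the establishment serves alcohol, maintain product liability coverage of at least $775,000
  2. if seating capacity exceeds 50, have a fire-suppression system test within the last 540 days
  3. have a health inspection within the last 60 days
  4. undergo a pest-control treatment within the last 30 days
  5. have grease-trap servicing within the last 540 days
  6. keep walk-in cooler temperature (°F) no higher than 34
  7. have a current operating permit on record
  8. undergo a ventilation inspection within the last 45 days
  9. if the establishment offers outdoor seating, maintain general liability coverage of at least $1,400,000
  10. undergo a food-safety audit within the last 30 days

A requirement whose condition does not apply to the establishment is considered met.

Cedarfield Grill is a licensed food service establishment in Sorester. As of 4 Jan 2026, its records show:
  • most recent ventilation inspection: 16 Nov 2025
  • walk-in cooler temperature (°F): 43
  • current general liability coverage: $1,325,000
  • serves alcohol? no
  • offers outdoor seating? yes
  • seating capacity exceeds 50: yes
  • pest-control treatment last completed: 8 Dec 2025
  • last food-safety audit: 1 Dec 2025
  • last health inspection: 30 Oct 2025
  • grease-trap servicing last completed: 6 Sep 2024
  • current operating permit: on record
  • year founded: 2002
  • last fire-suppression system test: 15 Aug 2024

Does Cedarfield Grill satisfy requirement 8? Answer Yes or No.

8. ventilation inspection 49 days ago vs limit 45 → not met

No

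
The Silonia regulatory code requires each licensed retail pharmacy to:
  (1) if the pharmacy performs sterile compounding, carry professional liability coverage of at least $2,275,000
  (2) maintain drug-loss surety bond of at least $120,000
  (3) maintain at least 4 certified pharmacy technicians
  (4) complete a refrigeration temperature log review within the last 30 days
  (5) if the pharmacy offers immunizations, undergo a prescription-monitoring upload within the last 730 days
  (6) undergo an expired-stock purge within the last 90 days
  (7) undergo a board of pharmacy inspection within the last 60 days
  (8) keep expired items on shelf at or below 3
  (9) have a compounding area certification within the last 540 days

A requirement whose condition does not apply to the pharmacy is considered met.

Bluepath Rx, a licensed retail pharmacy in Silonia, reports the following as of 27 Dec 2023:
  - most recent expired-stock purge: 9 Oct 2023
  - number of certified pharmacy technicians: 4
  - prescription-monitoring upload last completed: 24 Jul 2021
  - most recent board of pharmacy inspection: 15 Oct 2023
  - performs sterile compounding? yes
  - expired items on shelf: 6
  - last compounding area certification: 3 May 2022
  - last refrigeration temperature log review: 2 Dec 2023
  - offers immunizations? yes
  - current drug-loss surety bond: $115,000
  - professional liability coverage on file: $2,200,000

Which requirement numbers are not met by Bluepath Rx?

1, 2, 5, 7, 8, 9

1. condition 'performs sterile compounding' holds; professional liability coverage $2,200,000 < $2,275,000 → not met
2. drug-loss surety bond $115,000 < $120,000 → not met
3. certified pharmacy technicians 4 ≥ 4 → met
4. refrigeration temperature log review 25 days ago vs limit 30 → met
5. condition 'offers immunizations' holds; prescription-monitoring upload 886 days ago vs limit 730 → not met
6. expired-stock purge 79 days ago vs limit 90 → met
7. board of pharmacy inspection 73 days ago vs limit 60 → not met
8. expired items on shelf 6 > 3 → not met
9. compounding area certification 603 days ago vs limit 540 → not met
Not met: 1, 2, 5, 7, 8, 9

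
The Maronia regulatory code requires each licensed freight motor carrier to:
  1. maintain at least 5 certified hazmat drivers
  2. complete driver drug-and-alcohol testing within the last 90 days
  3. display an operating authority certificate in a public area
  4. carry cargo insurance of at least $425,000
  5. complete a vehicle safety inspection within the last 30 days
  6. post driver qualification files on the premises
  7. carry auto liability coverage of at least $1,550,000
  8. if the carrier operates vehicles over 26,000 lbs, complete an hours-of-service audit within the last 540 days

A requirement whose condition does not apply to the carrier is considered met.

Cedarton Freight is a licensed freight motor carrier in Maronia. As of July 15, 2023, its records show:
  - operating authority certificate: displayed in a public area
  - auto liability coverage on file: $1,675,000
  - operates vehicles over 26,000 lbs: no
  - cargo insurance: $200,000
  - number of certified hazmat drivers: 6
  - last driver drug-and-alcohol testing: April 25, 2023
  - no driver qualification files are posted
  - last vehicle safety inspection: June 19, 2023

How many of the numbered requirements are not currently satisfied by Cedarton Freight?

1. certified hazmat drivers 6 ≥ 5 → met
2. driver drug-and-alcohol testing 81 days ago vs limit 90 → met
3. operating authority certificate present → met
4. cargo insurance $200,000 < $425,000 → not met
5. vehicle safety inspection 26 days ago vs limit 30 → met
6. driver qualification files absent → not met
7. auto liability coverage $1,675,000 ≥ $1,550,000 → met
8. condition 'operates vehicles over 26,000 lbs' does not hold → requirement n/a → met
Not met: 2 of 8

2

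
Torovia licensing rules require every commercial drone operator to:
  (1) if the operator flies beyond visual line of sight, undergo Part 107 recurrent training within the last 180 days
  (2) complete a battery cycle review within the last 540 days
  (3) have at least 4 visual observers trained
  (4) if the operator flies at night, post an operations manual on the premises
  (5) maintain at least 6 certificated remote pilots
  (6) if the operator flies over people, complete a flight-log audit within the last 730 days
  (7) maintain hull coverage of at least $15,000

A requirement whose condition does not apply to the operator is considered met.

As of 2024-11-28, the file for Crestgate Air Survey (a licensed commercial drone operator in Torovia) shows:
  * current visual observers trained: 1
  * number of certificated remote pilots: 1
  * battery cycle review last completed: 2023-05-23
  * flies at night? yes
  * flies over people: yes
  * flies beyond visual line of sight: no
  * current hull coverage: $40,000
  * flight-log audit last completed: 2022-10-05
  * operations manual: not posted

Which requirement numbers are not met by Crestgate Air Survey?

2, 3, 4, 5, 6

1. condition 'flies beyond visual line of sight' does not hold → requirement n/a → met
2. battery cycle review 555 days ago vs limit 540 → not met
3. visual observers trained 1 < 4 → not met
4. condition 'flies at night' holds; operations manual absent → not met
5. certificated remote pilots 1 < 6 → not met
6. condition 'flies over people' holds; flight-log audit 785 days ago vs limit 730 → not met
7. hull coverage $40,000 ≥ $15,000 → met
Not met: 2, 3, 4, 5, 6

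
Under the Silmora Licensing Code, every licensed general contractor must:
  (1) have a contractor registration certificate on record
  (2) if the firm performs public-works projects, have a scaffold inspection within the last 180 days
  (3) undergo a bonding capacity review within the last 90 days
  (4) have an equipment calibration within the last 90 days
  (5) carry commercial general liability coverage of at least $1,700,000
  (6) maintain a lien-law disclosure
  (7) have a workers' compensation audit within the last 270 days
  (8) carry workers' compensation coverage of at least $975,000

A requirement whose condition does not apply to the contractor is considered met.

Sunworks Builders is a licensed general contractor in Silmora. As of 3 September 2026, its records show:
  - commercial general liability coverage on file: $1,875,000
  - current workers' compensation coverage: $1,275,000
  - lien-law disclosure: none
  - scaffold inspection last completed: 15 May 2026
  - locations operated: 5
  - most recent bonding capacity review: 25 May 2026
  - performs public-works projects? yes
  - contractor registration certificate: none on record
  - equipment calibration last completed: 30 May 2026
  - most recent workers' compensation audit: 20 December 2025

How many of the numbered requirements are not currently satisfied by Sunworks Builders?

1. contractor registration certificate absent → not met
2. condition 'performs public-works projects' holds; scaffold inspection 111 days ago vs limit 180 → met
3. bonding capacity review 101 days ago vs limit 90 → not met
4. equipment calibration 96 days ago vs limit 90 → not met
5. commercial general liability coverage $1,875,000 ≥ $1,700,000 → met
6. lien-law disclosure absent → not met
7. workers' compensation audit 257 days ago vs limit 270 → met
8. workers' compensation coverage $1,275,000 ≥ $975,000 → met
Not met: 4 of 8

4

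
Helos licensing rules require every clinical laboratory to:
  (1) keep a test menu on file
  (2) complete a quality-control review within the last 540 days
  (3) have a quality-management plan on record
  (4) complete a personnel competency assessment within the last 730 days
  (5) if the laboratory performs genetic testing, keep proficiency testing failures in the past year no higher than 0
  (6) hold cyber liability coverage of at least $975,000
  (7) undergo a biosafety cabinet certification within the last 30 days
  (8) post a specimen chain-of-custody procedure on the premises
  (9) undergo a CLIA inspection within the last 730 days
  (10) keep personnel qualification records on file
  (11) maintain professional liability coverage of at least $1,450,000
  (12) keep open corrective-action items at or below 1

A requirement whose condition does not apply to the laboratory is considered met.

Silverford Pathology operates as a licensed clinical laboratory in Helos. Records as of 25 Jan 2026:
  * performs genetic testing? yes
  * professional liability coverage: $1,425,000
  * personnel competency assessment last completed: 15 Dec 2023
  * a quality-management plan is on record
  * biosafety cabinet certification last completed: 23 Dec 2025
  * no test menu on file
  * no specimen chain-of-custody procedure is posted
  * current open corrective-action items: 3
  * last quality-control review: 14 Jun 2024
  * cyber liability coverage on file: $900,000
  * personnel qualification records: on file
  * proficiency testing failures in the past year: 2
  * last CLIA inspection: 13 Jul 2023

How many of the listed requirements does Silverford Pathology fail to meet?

1. test menu absent → not met
2. quality-control review 590 days ago vs limit 540 → not met
3. quality-management plan present → met
4. personnel competency assessment 772 days ago vs limit 730 → not met
5. condition 'performs genetic testing' holds; proficiency testing failures in the past year 2 > 0 → not met
6. cyber liability coverage $900,000 < $975,000 → not met
7. biosafety cabinet certification 33 days ago vs limit 30 → not met
8. specimen chain-of-custody procedure absent → not met
9. CLIA inspection 927 days ago vs limit 730 → not met
10. personnel qualification records present → met
11. professional liability coverage $1,425,000 < $1,450,000 → not met
12. open corrective-action items 3 > 1 → not met
Not met: 10 of 12

10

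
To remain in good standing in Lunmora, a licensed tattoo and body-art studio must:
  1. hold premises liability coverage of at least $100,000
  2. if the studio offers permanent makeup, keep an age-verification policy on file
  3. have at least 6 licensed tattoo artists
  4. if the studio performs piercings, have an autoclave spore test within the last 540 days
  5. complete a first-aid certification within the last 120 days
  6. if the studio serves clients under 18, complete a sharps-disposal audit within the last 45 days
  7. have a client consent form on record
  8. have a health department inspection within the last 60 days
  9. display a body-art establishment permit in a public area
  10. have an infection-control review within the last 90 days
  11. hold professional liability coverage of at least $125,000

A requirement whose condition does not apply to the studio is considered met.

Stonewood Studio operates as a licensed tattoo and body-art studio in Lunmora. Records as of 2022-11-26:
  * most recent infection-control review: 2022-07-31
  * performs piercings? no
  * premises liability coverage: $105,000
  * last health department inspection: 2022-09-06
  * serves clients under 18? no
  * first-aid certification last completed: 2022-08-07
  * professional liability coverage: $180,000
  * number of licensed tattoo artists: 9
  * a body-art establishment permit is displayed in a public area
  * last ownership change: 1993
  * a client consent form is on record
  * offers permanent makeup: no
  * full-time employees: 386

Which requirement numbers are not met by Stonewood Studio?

1. premises liability coverage $105,000 ≥ $100,000 → met
2. condition 'offers permanent makeup' does not hold → requirement n/a → met
3. licensed tattoo artists 9 ≥ 6 → met
4. condition 'performs piercings' does not hold → requirement n/a → met
5. first-aid certification 111 days ago vs limit 120 → met
6. condition 'serves clients under 18' does not hold → requirement n/a → met
7. client consent form present → met
8. health department inspection 81 days ago vs limit 60 → not met
9. body-art establishment permit present → met
10. infection-control review 118 days ago vs limit 90 → not met
11. professional liability coverage $180,000 ≥ $125,000 → met
Not met: 8, 10

8, 10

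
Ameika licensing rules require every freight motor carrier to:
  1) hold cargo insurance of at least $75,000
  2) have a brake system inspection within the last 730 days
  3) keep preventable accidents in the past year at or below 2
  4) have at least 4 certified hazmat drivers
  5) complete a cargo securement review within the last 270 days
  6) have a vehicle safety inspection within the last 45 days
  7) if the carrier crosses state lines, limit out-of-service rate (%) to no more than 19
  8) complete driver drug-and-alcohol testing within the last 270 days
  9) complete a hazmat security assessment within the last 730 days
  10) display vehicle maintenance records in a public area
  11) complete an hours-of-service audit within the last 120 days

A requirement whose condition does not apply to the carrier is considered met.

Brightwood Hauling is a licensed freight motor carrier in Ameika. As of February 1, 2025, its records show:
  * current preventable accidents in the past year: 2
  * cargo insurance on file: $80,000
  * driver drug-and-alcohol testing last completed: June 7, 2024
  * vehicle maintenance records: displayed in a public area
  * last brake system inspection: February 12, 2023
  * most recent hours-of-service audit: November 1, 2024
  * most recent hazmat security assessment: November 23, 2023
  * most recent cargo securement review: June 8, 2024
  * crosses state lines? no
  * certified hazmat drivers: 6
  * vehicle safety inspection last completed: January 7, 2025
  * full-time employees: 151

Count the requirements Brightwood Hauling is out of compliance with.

1. cargo insurance $80,000 ≥ $75,000 → met
2. brake system inspection 720 days ago vs limit 730 → met
3. preventable accidents in the past year 2 ≤ 2 → met
4. certified hazmat drivers 6 ≥ 4 → met
5. cargo securement review 238 days ago vs limit 270 → met
6. vehicle safety inspection 25 days ago vs limit 45 → met
7. condition 'crosses state lines' does not hold → requirement n/a → met
8. driver drug-and-alcohol testing 239 days ago vs limit 270 → met
9. hazmat security assessment 436 days ago vs limit 730 → met
10. vehicle maintenance records present → met
11. hours-of-service audit 92 days ago vs limit 120 → met
Not met: 0 of 11

0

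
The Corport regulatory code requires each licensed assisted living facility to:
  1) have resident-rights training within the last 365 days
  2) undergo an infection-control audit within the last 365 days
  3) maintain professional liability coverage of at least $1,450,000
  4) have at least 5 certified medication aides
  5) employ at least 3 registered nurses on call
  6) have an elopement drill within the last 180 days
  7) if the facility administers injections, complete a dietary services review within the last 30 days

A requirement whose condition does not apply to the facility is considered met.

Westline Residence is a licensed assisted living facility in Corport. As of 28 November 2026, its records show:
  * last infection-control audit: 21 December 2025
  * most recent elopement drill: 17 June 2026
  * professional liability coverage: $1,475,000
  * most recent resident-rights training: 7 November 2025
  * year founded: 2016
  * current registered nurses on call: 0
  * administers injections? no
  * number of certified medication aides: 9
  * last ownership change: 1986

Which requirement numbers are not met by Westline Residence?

1, 5

1. resident-rights training 386 days ago vs limit 365 → not met
2. infection-control audit 342 days ago vs limit 365 → met
3. professional liability coverage $1,475,000 ≥ $1,450,000 → met
4. certified medication aides 9 ≥ 5 → met
5. registered nurses on call 0 < 3 → not met
6. elopement drill 164 days ago vs limit 180 → met
7. condition 'administers injections' does not hold → requirement n/a → met
Not met: 1, 5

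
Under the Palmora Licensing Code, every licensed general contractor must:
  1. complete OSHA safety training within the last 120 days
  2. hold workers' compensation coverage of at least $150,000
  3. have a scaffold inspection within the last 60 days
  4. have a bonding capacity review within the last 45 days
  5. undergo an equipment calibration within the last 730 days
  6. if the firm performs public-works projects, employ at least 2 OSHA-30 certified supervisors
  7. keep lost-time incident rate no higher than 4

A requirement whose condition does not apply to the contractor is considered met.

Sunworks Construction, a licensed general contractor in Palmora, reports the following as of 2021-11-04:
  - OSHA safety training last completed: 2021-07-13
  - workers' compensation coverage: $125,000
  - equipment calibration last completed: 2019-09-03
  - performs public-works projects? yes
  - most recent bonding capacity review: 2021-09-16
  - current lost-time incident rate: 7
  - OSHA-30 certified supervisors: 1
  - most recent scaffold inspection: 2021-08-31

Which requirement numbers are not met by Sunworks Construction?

2, 3, 4, 5, 6, 7

1. OSHA safety training 114 days ago vs limit 120 → met
2. workers' compensation coverage $125,000 < $150,000 → not met
3. scaffold inspection 65 days ago vs limit 60 → not met
4. bonding capacity review 49 days ago vs limit 45 → not met
5. equipment calibration 793 days ago vs limit 730 → not met
6. condition 'performs public-works projects' holds; OSHA-30 certified supervisors 1 < 2 → not met
7. lost-time incident rate 7 > 4 → not met
Not met: 2, 3, 4, 5, 6, 7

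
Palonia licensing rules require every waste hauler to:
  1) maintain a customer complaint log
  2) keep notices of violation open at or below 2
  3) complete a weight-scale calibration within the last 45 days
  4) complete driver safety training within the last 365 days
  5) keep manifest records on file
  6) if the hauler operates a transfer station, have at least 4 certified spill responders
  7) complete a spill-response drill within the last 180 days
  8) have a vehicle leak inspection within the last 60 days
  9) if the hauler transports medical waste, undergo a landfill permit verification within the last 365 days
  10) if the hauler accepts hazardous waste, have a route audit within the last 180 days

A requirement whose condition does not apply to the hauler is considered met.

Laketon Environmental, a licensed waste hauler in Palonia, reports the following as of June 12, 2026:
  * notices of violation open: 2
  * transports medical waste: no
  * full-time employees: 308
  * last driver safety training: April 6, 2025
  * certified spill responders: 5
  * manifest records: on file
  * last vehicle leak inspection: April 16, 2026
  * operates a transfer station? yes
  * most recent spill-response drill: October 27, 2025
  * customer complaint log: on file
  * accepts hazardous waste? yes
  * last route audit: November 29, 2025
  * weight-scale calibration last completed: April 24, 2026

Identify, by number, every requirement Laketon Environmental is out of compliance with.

1. customer complaint log present → met
2. notices of violation open 2 ≤ 2 → met
3. weight-scale calibration 49 days ago vs limit 45 → not met
4. driver safety training 432 days ago vs limit 365 → not met
5. manifest records present → met
6. condition 'operates a transfer station' holds; certified spill responders 5 ≥ 4 → met
7. spill-response drill 228 days ago vs limit 180 → not met
8. vehicle leak inspection 57 days ago vs limit 60 → met
9. condition 'transports medical waste' does not hold → requirement n/a → met
10. condition 'accepts hazardous waste' holds; route audit 195 days ago vs limit 180 → not met
Not met: 3, 4, 7, 10

3, 4, 7, 10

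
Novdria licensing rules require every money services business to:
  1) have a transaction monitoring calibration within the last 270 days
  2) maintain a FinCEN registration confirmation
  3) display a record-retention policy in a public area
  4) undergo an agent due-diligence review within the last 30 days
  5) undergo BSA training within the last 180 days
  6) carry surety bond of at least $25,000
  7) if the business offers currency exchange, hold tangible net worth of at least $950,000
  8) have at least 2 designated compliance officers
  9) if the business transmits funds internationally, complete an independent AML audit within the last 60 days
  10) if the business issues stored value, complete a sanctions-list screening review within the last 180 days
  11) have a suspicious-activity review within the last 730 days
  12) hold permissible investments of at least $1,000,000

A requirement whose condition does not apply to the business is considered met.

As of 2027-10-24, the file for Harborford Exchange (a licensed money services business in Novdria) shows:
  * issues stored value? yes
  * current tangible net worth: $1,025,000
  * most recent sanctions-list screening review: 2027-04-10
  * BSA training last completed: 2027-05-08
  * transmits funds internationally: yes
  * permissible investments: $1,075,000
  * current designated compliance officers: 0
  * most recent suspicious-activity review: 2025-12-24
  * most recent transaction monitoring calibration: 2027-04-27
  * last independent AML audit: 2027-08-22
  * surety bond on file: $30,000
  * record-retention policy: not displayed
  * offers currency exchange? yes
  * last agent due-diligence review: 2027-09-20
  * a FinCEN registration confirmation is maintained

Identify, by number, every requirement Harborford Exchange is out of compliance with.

3, 4, 8, 9, 10

1. transaction monitoring calibration 180 days ago vs limit 270 → met
2. FinCEN registration confirmation present → met
3. record-retention policy absent → not met
4. agent due-diligence review 34 days ago vs limit 30 → not met
5. BSA training 169 days ago vs limit 180 → met
6. surety bond $30,000 ≥ $25,000 → met
7. condition 'offers currency exchange' holds; tangible net worth $1,025,000 ≥ $950,000 → met
8. designated compliance officers 0 < 2 → not met
9. condition 'transmits funds internationally' holds; independent AML audit 63 days ago vs limit 60 → not met
10. condition 'issues stored value' holds; sanctions-list screening review 197 days ago vs limit 180 → not met
11. suspicious-activity review 669 days ago vs limit 730 → met
12. permissible investments $1,075,000 ≥ $1,000,000 → met
Not met: 3, 4, 8, 9, 10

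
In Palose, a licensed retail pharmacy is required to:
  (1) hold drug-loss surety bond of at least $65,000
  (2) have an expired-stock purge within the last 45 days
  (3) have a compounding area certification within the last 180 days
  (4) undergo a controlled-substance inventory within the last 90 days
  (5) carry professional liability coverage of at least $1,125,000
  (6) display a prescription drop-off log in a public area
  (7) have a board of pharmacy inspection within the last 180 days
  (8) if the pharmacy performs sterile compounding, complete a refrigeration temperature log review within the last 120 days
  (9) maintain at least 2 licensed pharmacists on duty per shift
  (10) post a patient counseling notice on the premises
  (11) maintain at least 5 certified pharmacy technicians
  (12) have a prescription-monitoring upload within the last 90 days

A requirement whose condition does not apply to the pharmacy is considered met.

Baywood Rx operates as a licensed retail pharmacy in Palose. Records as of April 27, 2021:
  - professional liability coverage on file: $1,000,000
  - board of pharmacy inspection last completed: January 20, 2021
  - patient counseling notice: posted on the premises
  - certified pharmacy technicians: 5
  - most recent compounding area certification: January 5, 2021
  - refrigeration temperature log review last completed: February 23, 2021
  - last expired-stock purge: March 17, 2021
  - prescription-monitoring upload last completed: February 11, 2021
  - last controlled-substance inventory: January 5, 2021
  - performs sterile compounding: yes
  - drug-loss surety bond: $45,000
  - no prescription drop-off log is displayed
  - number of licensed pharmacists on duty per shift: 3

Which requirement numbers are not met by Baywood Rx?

1. drug-loss surety bond $45,000 < $65,000 → not met
2. expired-stock purge 41 days ago vs limit 45 → met
3. compounding area certification 112 days ago vs limit 180 → met
4. controlled-substance inventory 112 days ago vs limit 90 → not met
5. professional liability coverage $1,000,000 < $1,125,000 → not met
6. prescription drop-off log absent → not met
7. board of pharmacy inspection 97 days ago vs limit 180 → met
8. condition 'performs sterile compounding' holds; refrigeration temperature log review 63 days ago vs limit 120 → met
9. licensed pharmacists on duty per shift 3 ≥ 2 → met
10. patient counseling notice present → met
11. certified pharmacy technicians 5 ≥ 5 → met
12. prescription-monitoring upload 75 days ago vs limit 90 → met
Not met: 1, 4, 5, 6

1, 4, 5, 6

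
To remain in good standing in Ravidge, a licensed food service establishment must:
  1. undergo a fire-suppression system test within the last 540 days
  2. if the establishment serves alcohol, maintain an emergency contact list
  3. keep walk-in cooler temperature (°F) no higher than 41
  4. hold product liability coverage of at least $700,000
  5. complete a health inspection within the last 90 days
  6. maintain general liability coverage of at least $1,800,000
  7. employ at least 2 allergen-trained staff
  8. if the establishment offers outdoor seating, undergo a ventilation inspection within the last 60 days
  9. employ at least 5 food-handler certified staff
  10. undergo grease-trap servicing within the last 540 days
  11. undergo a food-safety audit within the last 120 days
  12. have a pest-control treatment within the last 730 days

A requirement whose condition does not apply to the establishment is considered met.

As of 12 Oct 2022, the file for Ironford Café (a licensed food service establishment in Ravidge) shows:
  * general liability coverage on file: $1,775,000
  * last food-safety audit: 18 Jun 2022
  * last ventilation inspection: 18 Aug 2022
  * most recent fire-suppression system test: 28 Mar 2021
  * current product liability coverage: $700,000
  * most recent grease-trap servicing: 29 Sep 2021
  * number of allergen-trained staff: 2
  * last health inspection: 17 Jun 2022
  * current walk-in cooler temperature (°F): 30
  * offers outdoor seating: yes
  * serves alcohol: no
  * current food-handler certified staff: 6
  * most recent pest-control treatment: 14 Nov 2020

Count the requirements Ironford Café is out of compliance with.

3

1. fire-suppression system test 563 days ago vs limit 540 → not met
2. condition 'serves alcohol' does not hold → requirement n/a → met
3. walk-in cooler temperature (°F) 30 ≤ 41 → met
4. product liability coverage $700,000 ≥ $700,000 → met
5. health inspection 117 days ago vs limit 90 → not met
6. general liability coverage $1,775,000 < $1,800,000 → not met
7. allergen-trained staff 2 ≥ 2 → met
8. condition 'offers outdoor seating' holds; ventilation inspection 55 days ago vs limit 60 → met
9. food-handler certified staff 6 ≥ 5 → met
10. grease-trap servicing 378 days ago vs limit 540 → met
11. food-safety audit 116 days ago vs limit 120 → met
12. pest-control treatment 697 days ago vs limit 730 → met
Not met: 3 of 12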